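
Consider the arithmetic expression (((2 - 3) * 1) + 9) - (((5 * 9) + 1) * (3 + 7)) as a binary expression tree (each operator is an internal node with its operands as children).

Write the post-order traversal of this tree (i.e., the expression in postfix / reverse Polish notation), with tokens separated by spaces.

Post-order on an expression tree gives postfix notation: for each operator, emit left operand, right operand, then the operator.

2 3 - 1 * 9 + 5 9 * 1 + 3 7 + * -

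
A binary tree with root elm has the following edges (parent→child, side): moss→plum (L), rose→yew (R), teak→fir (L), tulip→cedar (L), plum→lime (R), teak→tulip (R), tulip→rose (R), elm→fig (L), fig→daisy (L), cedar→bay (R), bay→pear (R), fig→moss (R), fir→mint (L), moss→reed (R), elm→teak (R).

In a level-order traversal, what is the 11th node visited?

Level-order visits nodes level by level from the root, left to right within each level.
Level 0: elm
Level 1: fig, teak
Level 2: daisy, moss, fir, tulip
Level 3: plum, reed, mint, cedar, rose
Level 4: lime, bay, yew
Level 5: pear
Full level-order sequence: elm, fig, teak, daisy, moss, fir, tulip, plum, reed, mint, cedar, rose, lime, bay, yew, pear.

cedar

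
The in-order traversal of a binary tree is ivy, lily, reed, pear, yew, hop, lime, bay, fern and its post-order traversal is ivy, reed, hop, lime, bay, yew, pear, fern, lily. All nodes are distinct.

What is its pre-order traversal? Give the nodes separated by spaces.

The last element of post-order is the root; it splits in-order into left and right subtrees.
Root lily: left subtree has 1 node {ivy}, right has 7 {reed, pear, yew, hop, lime, bay, fern}.
  Root fern: left subtree has 6 nodes {reed, pear, yew, hop, lime, bay}, right has 0 { }.
    Root pear: left subtree has 1 node {reed}, right has 4 {yew, hop, lime, bay}.
      Root yew: left subtree has 0 nodes { }, right has 3 {hop, lime, bay}.
        Root bay: left subtree has 2 nodes {hop, lime}, right has 0 { }.
          Root lime: left subtree has 1 node {hop}, right has 0 { }.

lily ivy fern pear reed yew bay lime hop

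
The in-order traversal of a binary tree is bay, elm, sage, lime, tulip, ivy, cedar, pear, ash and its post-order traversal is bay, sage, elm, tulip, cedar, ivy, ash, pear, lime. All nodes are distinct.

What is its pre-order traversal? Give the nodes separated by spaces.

The last element of post-order is the root; it splits in-order into left and right subtrees.
Root lime: left subtree has 3 nodes {bay, elm, sage}, right has 5 {tulip, ivy, cedar, pear, ash}.
  Root elm: left subtree has 1 node {bay}, right has 1 {sage}.
  Root pear: left subtree has 3 nodes {tulip, ivy, cedar}, right has 1 {ash}.
    Root ivy: left subtree has 1 node {tulip}, right has 1 {cedar}.

lime elm bay sage pear ivy tulip cedar ash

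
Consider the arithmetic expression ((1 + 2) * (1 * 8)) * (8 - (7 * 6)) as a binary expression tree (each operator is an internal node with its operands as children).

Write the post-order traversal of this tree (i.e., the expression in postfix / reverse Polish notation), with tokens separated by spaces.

Post-order on an expression tree gives postfix notation: for each operator, emit left operand, right operand, then the operator.

1 2 + 1 8 * * 8 7 6 * - *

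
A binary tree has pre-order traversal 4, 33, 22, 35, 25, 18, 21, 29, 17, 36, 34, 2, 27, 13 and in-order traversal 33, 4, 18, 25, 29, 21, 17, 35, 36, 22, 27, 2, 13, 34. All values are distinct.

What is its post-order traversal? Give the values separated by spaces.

33 18 29 17 21 25 36 35 27 13 2 34 22 4

The first element of pre-order is the root; it splits in-order into left and right subtrees.
Root 4: left subtree has 1 node {33}, right has 12 {18, 25, 29, 21, 17, 35, 36, 22, 27, 2, 13, 34}.
  Root 22: left subtree has 7 nodes {18, 25, 29, 21, 17, 35, 36}, right has 4 {27, 2, 13, 34}.
    Root 35: left subtree has 5 nodes {18, 25, 29, 21, 17}, right has 1 {36}.
      Root 25: left subtree has 1 node {18}, right has 3 {29, 21, 17}.
        Root 21: left subtree has 1 node {29}, right has 1 {17}.
    Root 34: left subtree has 3 nodes {27, 2, 13}, right has 0 { }.
      Root 2: left subtree has 1 node {27}, right has 1 {13}.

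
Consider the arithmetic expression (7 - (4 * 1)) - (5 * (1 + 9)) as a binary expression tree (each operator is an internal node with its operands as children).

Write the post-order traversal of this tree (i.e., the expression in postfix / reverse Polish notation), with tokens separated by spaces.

Post-order on an expression tree gives postfix notation: for each operator, emit left operand, right operand, then the operator.

7 4 1 * - 5 1 9 + * -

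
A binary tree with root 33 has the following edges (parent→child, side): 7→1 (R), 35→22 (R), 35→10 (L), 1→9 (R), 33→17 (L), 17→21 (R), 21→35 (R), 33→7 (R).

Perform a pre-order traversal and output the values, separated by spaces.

Pre-order visits the node, then its left subtree, then its right subtree.
Visit 33.
At 33: go left to 17.
  Visit 17.
  At 17: no left child.
  At 17: go right to 21.
    Visit 21.
    At 21: no left child.
    At 21: go right to 35.
      Visit 35.
      At 35: go left to 10.
        10 is a leaf — visit 10.
      At 35: go right to 22.
        22 is a leaf — visit 22.
At 33: go right to 7.
  Visit 7.
  At 7: no left child.
  At 7: go right to 1.
    Visit 1.
    At 1: no left child.
    At 1: go right to 9.
      9 is a leaf — visit 9.

33 17 21 35 10 22 7 1 9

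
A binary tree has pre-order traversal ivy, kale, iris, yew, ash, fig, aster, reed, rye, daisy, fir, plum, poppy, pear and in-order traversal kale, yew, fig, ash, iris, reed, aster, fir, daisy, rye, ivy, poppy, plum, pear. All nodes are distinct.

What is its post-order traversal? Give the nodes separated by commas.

fig, ash, yew, reed, fir, daisy, rye, aster, iris, kale, poppy, pear, plum, ivy

The first element of pre-order is the root; it splits in-order into left and right subtrees.
Root ivy: left subtree has 10 nodes {kale, yew, fig, ash, iris, reed, aster, fir, daisy, rye}, right has 3 {poppy, plum, pear}.
  Root kale: left subtree has 0 nodes { }, right has 9 {yew, fig, ash, iris, reed, aster, fir, daisy, rye}.
    Root iris: left subtree has 3 nodes {yew, fig, ash}, right has 5 {reed, aster, fir, daisy, rye}.
      Root yew: left subtree has 0 nodes { }, right has 2 {fig, ash}.
        Root ash: left subtree has 1 node {fig}, right has 0 { }.
      Root aster: left subtree has 1 node {reed}, right has 3 {fir, daisy, rye}.
        Root rye: left subtree has 2 nodes {fir, daisy}, right has 0 { }.
          Root daisy: left subtree has 1 node {fir}, right has 0 { }.
  Root plum: left subtree has 1 node {poppy}, right has 1 {pear}.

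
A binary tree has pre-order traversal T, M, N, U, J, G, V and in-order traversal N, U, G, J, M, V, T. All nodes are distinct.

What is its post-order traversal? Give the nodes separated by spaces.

The first element of pre-order is the root; it splits in-order into left and right subtrees.
Root T: left subtree has 6 nodes {N, U, G, J, M, V}, right has 0 { }.
  Root M: left subtree has 4 nodes {N, U, G, J}, right has 1 {V}.
    Root N: left subtree has 0 nodes { }, right has 3 {U, G, J}.
      Root U: left subtree has 0 nodes { }, right has 2 {G, J}.
        Root J: left subtree has 1 node {G}, right has 0 { }.

G J U N V M T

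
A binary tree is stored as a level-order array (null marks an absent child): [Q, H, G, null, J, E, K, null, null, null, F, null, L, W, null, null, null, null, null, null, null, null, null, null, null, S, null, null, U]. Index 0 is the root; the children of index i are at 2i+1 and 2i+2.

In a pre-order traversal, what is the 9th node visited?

Pre-order visits the node, then its left subtree, then its right subtree.
Visit Q.
At Q: go left to H.
  Visit H.
  At H: no left child.
  At H: go right to J.
    Visit J.
    At J: no left child.
    At J: go right to F.
      F is a leaf — visit F.
At Q: go right to G.
  Visit G.
  At G: go left to E.
    Visit E.
    At E: no left child.
    At E: go right to L.
      Visit L.
      At L: go left to S.
        S is a leaf — visit S.
      At L: no right child.
  At G: go right to K.
    Visit K.
    At K: go left to W.
      Visit W.
      At W: no left child.
      At W: go right to U.
        U is a leaf — visit U.
    At K: no right child.
Full pre-order sequence: Q, H, J, F, G, E, L, S, K, W, U.

K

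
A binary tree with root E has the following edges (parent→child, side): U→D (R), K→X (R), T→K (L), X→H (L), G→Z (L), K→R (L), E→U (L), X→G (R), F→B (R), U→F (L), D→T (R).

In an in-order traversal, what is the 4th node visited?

In-order visits the left subtree, then the node, then the right subtree.
At E: go left to U.
  At U: go left to F.
    At F: no left child.
    Visit F.
    At F: go right to B.
      B is a leaf — visit B.
  Visit U.
  At U: go right to D.
    At D: no left child.
    Visit D.
    At D: go right to T.
      At T: go left to K.
        At K: go left to R.
          R is a leaf — visit R.
        Visit K.
        At K: go right to X.
          At X: go left to H.
            H is a leaf — visit H.
          Visit X.
          At X: go right to G.
            At G: go left to Z.
              Z is a leaf — visit Z.
            Visit G.
            At G: no right child.
      Visit T.
      At T: no right child.
Visit E.
At E: no right child.
Full in-order sequence: F, B, U, D, R, K, H, X, Z, G, T, E.

D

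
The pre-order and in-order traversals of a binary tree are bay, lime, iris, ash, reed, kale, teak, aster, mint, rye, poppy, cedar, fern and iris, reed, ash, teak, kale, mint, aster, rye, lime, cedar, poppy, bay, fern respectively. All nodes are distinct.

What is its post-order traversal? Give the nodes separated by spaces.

reed teak mint rye aster kale ash iris cedar poppy lime fern bay

The first element of pre-order is the root; it splits in-order into left and right subtrees.
Root bay: left subtree has 11 nodes {iris, reed, ash, teak, kale, mint, aster, rye, lime, cedar, poppy}, right has 1 {fern}.
  Root lime: left subtree has 8 nodes {iris, reed, ash, teak, kale, mint, aster, rye}, right has 2 {cedar, poppy}.
    Root iris: left subtree has 0 nodes { }, right has 7 {reed, ash, teak, kale, mint, aster, rye}.
      Root ash: left subtree has 1 node {reed}, right has 5 {teak, kale, mint, aster, rye}.
        Root kale: left subtree has 1 node {teak}, right has 3 {mint, aster, rye}.
          Root aster: left subtree has 1 node {mint}, right has 1 {rye}.
    Root poppy: left subtree has 1 node {cedar}, right has 0 { }.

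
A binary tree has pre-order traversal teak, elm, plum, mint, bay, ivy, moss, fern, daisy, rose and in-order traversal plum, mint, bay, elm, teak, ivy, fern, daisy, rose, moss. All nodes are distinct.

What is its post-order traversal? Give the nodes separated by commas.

bay, mint, plum, elm, rose, daisy, fern, moss, ivy, teak

The first element of pre-order is the root; it splits in-order into left and right subtrees.
Root teak: left subtree has 4 nodes {plum, mint, bay, elm}, right has 5 {ivy, fern, daisy, rose, moss}.
  Root elm: left subtree has 3 nodes {plum, mint, bay}, right has 0 { }.
    Root plum: left subtree has 0 nodes { }, right has 2 {mint, bay}.
      Root mint: left subtree has 0 nodes { }, right has 1 {bay}.
  Root ivy: left subtree has 0 nodes { }, right has 4 {fern, daisy, rose, moss}.
    Root moss: left subtree has 3 nodes {fern, daisy, rose}, right has 0 { }.
      Root fern: left subtree has 0 nodes { }, right has 2 {daisy, rose}.
        Root daisy: left subtree has 0 nodes { }, right has 1 {rose}.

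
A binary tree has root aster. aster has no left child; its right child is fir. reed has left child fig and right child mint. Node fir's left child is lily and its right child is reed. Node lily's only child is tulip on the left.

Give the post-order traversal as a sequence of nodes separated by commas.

tulip, lily, fig, mint, reed, fir, aster

Post-order visits the left subtree, then the right subtree, then the node.
At aster: no left child.
At aster: go right to fir.
  At fir: go left to lily.
    At lily: go left to tulip.
      tulip is a leaf — visit tulip.
    At lily: no right child.
    Visit lily.
  At fir: go right to reed.
    At reed: go left to fig.
      fig is a leaf — visit fig.
    At reed: go right to mint.
      mint is a leaf — visit mint.
    Visit reed.
  Visit fir.
Visit aster.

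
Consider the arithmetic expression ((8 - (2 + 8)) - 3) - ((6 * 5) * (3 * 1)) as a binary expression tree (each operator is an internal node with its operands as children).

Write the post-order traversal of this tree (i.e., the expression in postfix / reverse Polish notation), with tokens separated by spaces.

Post-order on an expression tree gives postfix notation: for each operator, emit left operand, right operand, then the operator.

8 2 8 + - 3 - 6 5 * 3 1 * * -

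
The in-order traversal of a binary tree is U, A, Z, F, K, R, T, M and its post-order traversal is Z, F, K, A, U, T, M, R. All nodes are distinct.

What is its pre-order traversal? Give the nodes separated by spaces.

R U A K F Z M T

The last element of post-order is the root; it splits in-order into left and right subtrees.
Root R: left subtree has 5 nodes {U, A, Z, F, K}, right has 2 {T, M}.
  Root U: left subtree has 0 nodes { }, right has 4 {A, Z, F, K}.
    Root A: left subtree has 0 nodes { }, right has 3 {Z, F, K}.
      Root K: left subtree has 2 nodes {Z, F}, right has 0 { }.
        Root F: left subtree has 1 node {Z}, right has 0 { }.
  Root M: left subtree has 1 node {T}, right has 0 { }.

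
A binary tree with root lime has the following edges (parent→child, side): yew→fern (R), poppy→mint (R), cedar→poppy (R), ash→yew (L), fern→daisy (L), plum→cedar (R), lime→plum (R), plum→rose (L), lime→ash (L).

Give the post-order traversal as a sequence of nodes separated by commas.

daisy, fern, yew, ash, rose, mint, poppy, cedar, plum, lime

Post-order visits the left subtree, then the right subtree, then the node.
At lime: go left to ash.
  At ash: go left to yew.
    At yew: no left child.
    At yew: go right to fern.
      At fern: go left to daisy.
        daisy is a leaf — visit daisy.
      At fern: no right child.
      Visit fern.
    Visit yew.
  At ash: no right child.
  Visit ash.
At lime: go right to plum.
  At plum: go left to rose.
    rose is a leaf — visit rose.
  At plum: go right to cedar.
    At cedar: no left child.
    At cedar: go right to poppy.
      At poppy: no left child.
      At poppy: go right to mint.
        mint is a leaf — visit mint.
      Visit poppy.
    Visit cedar.
  Visit plum.
Visit lime.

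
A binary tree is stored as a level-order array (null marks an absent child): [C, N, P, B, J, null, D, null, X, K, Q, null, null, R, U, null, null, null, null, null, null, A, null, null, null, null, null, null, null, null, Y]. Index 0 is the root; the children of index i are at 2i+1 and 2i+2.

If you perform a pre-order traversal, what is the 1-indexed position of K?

6

Pre-order visits the node, then its left subtree, then its right subtree.
Visit C.
At C: go left to N.
  Visit N.
  At N: go left to B.
    Visit B.
    At B: no left child.
    At B: go right to X.
      X is a leaf — visit X.
  At N: go right to J.
    Visit J.
    At J: go left to K.
      K is a leaf — visit K.
    At J: go right to Q.
      Visit Q.
      At Q: go left to A.
        A is a leaf — visit A.
      At Q: no right child.
At C: go right to P.
  Visit P.
  At P: no left child.
  At P: go right to D.
    Visit D.
    At D: go left to R.
      R is a leaf — visit R.
    At D: go right to U.
      Visit U.
      At U: no left child.
      At U: go right to Y.
        Y is a leaf — visit Y.
Full pre-order sequence: C, N, B, X, J, K, Q, A, P, D, R, U, Y.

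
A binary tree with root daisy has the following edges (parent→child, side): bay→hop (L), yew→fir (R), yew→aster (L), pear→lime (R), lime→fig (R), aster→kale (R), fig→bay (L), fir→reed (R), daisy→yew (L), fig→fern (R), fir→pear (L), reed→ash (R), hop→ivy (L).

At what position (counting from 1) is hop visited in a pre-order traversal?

Pre-order visits the node, then its left subtree, then its right subtree.
Visit daisy.
At daisy: go left to yew.
  Visit yew.
  At yew: go left to aster.
    Visit aster.
    At aster: no left child.
    At aster: go right to kale.
      kale is a leaf — visit kale.
  At yew: go right to fir.
    Visit fir.
    At fir: go left to pear.
      Visit pear.
      At pear: no left child.
      At pear: go right to lime.
        Visit lime.
        At lime: no left child.
        At lime: go right to fig.
          Visit fig.
          At fig: go left to bay.
            Visit bay.
            At bay: go left to hop.
              Visit hop.
              At hop: go left to ivy.
                ivy is a leaf — visit ivy.
              At hop: no right child.
            At bay: no right child.
          At fig: go right to fern.
            fern is a leaf — visit fern.
    At fir: go right to reed.
      Visit reed.
      At reed: no left child.
      At reed: go right to ash.
        ash is a leaf — visit ash.
At daisy: no right child.
Full pre-order sequence: daisy, yew, aster, kale, fir, pear, lime, fig, bay, hop, ivy, fern, reed, ash.

10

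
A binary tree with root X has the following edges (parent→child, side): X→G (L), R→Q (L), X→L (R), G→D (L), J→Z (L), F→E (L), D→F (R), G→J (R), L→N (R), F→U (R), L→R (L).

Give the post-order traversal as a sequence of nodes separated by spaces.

Post-order visits the left subtree, then the right subtree, then the node.
At X: go left to G.
  At G: go left to D.
    At D: no left child.
    At D: go right to F.
      At F: go left to E.
        E is a leaf — visit E.
      At F: go right to U.
        U is a leaf — visit U.
      Visit F.
    Visit D.
  At G: go right to J.
    At J: go left to Z.
      Z is a leaf — visit Z.
    At J: no right child.
    Visit J.
  Visit G.
At X: go right to L.
  At L: go left to R.
    At R: go left to Q.
      Q is a leaf — visit Q.
    At R: no right child.
    Visit R.
  At L: go right to N.
    N is a leaf — visit N.
  Visit L.
Visit X.

E U F D Z J G Q R N L X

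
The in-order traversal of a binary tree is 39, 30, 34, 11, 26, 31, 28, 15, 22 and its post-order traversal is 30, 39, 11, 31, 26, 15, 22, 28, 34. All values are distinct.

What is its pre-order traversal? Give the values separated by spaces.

34 39 30 28 26 11 31 22 15

The last element of post-order is the root; it splits in-order into left and right subtrees.
Root 34: left subtree has 2 nodes {39, 30}, right has 6 {11, 26, 31, 28, 15, 22}.
  Root 39: left subtree has 0 nodes { }, right has 1 {30}.
  Root 28: left subtree has 3 nodes {11, 26, 31}, right has 2 {15, 22}.
    Root 26: left subtree has 1 node {11}, right has 1 {31}.
    Root 22: left subtree has 1 node {15}, right has 0 { }.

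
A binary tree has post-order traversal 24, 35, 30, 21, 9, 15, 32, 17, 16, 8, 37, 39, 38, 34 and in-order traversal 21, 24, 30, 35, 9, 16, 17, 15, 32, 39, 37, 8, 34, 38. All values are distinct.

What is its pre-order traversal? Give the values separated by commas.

The last element of post-order is the root; it splits in-order into left and right subtrees.
Root 34: left subtree has 12 nodes {21, 24, 30, 35, 9, 16, 17, 15, 32, 39, 37, 8}, right has 1 {38}.
  Root 39: left subtree has 9 nodes {21, 24, 30, 35, 9, 16, 17, 15, 32}, right has 2 {37, 8}.
    Root 16: left subtree has 5 nodes {21, 24, 30, 35, 9}, right has 3 {17, 15, 32}.
      Root 9: left subtree has 4 nodes {21, 24, 30, 35}, right has 0 { }.
        Root 21: left subtree has 0 nodes { }, right has 3 {24, 30, 35}.
          Root 30: left subtree has 1 node {24}, right has 1 {35}.
      Root 17: left subtree has 0 nodes { }, right has 2 {15, 32}.
        Root 32: left subtree has 1 node {15}, right has 0 { }.
    Root 37: left subtree has 0 nodes { }, right has 1 {8}.

34, 39, 16, 9, 21, 30, 24, 35, 17, 32, 15, 37, 8, 38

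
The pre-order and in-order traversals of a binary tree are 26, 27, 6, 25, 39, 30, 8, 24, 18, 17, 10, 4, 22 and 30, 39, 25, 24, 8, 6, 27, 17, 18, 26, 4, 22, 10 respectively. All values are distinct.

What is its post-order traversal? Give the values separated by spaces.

30 39 24 8 25 6 17 18 27 22 4 10 26

The first element of pre-order is the root; it splits in-order into left and right subtrees.
Root 26: left subtree has 9 nodes {30, 39, 25, 24, 8, 6, 27, 17, 18}, right has 3 {4, 22, 10}.
  Root 27: left subtree has 6 nodes {30, 39, 25, 24, 8, 6}, right has 2 {17, 18}.
    Root 6: left subtree has 5 nodes {30, 39, 25, 24, 8}, right has 0 { }.
      Root 25: left subtree has 2 nodes {30, 39}, right has 2 {24, 8}.
        Root 39: left subtree has 1 node {30}, right has 0 { }.
        Root 8: left subtree has 1 node {24}, right has 0 { }.
    Root 18: left subtree has 1 node {17}, right has 0 { }.
  Root 10: left subtree has 2 nodes {4, 22}, right has 0 { }.
    Root 4: left subtree has 0 nodes { }, right has 1 {22}.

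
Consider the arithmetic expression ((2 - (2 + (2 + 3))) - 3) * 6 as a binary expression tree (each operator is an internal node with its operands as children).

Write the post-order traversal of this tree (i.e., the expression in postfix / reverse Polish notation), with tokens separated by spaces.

2 2 2 3 + + - 3 - 6 *

Post-order on an expression tree gives postfix notation: for each operator, emit left operand, right operand, then the operator.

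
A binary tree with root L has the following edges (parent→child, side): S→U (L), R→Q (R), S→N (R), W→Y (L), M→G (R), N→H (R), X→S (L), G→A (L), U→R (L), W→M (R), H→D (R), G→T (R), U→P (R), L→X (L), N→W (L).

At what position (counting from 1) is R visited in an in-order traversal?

In-order visits the left subtree, then the node, then the right subtree.
At L: go left to X.
  At X: go left to S.
    At S: go left to U.
      At U: go left to R.
        At R: no left child.
        Visit R.
        At R: go right to Q.
          Q is a leaf — visit Q.
      Visit U.
      At U: go right to P.
        P is a leaf — visit P.
    Visit S.
    At S: go right to N.
      At N: go left to W.
        At W: go left to Y.
          Y is a leaf — visit Y.
        Visit W.
        At W: go right to M.
          At M: no left child.
          Visit M.
          At M: go right to G.
            At G: go left to A.
              A is a leaf — visit A.
            Visit G.
            At G: go right to T.
              T is a leaf — visit T.
      Visit N.
      At N: go right to H.
        At H: no left child.
        Visit H.
        At H: go right to D.
          D is a leaf — visit D.
  Visit X.
  At X: no right child.
Visit L.
At L: no right child.
Full in-order sequence: R, Q, U, P, S, Y, W, M, A, G, T, N, H, D, X, L.

1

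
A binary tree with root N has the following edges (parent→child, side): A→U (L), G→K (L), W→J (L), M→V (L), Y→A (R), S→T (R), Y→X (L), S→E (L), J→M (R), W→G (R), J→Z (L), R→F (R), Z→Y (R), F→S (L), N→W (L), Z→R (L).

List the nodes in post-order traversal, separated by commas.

E, T, S, F, R, X, U, A, Y, Z, V, M, J, K, G, W, N

Post-order visits the left subtree, then the right subtree, then the node.
At N: go left to W.
  At W: go left to J.
    At J: go left to Z.
      At Z: go left to R.
        At R: no left child.
        At R: go right to F.
          At F: go left to S.
            At S: go left to E.
              E is a leaf — visit E.
            At S: go right to T.
              T is a leaf — visit T.
            Visit S.
          At F: no right child.
          Visit F.
        Visit R.
      At Z: go right to Y.
        At Y: go left to X.
          X is a leaf — visit X.
        At Y: go right to A.
          At A: go left to U.
            U is a leaf — visit U.
          At A: no right child.
          Visit A.
        Visit Y.
      Visit Z.
    At J: go right to M.
      At M: go left to V.
        V is a leaf — visit V.
      At M: no right child.
      Visit M.
    Visit J.
  At W: go right to G.
    At G: go left to K.
      K is a leaf — visit K.
    At G: no right child.
    Visit G.
  Visit W.
At N: no right child.
Visit N.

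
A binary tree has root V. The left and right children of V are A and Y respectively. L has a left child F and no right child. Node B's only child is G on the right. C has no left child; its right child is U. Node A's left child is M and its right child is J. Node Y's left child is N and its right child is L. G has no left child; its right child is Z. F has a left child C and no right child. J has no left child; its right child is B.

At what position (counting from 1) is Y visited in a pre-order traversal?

Pre-order visits the node, then its left subtree, then its right subtree.
Visit V.
At V: go left to A.
  Visit A.
  At A: go left to M.
    M is a leaf — visit M.
  At A: go right to J.
    Visit J.
    At J: no left child.
    At J: go right to B.
      Visit B.
      At B: no left child.
      At B: go right to G.
        Visit G.
        At G: no left child.
        At G: go right to Z.
          Z is a leaf — visit Z.
At V: go right to Y.
  Visit Y.
  At Y: go left to N.
    N is a leaf — visit N.
  At Y: go right to L.
    Visit L.
    At L: go left to F.
      Visit F.
      At F: go left to C.
        Visit C.
        At C: no left child.
        At C: go right to U.
          U is a leaf — visit U.
      At F: no right child.
    At L: no right child.
Full pre-order sequence: V, A, M, J, B, G, Z, Y, N, L, F, C, U.

8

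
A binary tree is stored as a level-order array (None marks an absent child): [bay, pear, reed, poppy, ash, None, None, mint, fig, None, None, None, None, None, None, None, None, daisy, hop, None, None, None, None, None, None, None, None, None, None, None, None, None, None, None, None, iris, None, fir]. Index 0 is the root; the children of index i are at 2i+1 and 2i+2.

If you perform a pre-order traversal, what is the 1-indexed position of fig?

Pre-order visits the node, then its left subtree, then its right subtree.
Visit bay.
At bay: go left to pear.
  Visit pear.
  At pear: go left to poppy.
    Visit poppy.
    At poppy: go left to mint.
      mint is a leaf — visit mint.
    At poppy: go right to fig.
      Visit fig.
      At fig: go left to daisy.
        Visit daisy.
        At daisy: go left to iris.
          iris is a leaf — visit iris.
        At daisy: no right child.
      At fig: go right to hop.
        Visit hop.
        At hop: go left to fir.
          fir is a leaf — visit fir.
        At hop: no right child.
  At pear: go right to ash.
    ash is a leaf — visit ash.
At bay: go right to reed.
  reed is a leaf — visit reed.
Full pre-order sequence: bay, pear, poppy, mint, fig, daisy, iris, hop, fir, ash, reed.

5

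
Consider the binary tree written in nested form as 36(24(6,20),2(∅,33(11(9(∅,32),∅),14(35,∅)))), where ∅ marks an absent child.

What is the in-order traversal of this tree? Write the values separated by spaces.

In-order visits the left subtree, then the node, then the right subtree.
At 36: go left to 24.
  At 24: go left to 6.
    6 is a leaf — visit 6.
  Visit 24.
  At 24: go right to 20.
    20 is a leaf — visit 20.
Visit 36.
At 36: go right to 2.
  At 2: no left child.
  Visit 2.
  At 2: go right to 33.
    At 33: go left to 11.
      At 11: go left to 9.
        At 9: no left child.
        Visit 9.
        At 9: go right to 32.
          32 is a leaf — visit 32.
      Visit 11.
      At 11: no right child.
    Visit 33.
    At 33: go right to 14.
      At 14: go left to 35.
        35 is a leaf — visit 35.
      Visit 14.
      At 14: no right child.

6 24 20 36 2 9 32 11 33 35 14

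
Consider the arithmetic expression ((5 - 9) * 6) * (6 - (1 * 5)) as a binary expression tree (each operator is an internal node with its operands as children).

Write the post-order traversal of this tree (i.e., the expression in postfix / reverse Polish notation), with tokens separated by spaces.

Post-order on an expression tree gives postfix notation: for each operator, emit left operand, right operand, then the operator.

5 9 - 6 * 6 1 5 * - *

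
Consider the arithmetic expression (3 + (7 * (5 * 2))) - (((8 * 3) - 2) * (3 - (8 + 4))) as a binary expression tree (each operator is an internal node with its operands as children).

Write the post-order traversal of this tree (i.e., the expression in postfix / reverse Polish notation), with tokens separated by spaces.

Post-order on an expression tree gives postfix notation: for each operator, emit left operand, right operand, then the operator.

3 7 5 2 * * + 8 3 * 2 - 3 8 4 + - * -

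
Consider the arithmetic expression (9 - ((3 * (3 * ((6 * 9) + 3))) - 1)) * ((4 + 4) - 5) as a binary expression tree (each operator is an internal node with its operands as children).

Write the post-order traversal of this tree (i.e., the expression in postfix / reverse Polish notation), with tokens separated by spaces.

Post-order on an expression tree gives postfix notation: for each operator, emit left operand, right operand, then the operator.

9 3 3 6 9 * 3 + * * 1 - - 4 4 + 5 - *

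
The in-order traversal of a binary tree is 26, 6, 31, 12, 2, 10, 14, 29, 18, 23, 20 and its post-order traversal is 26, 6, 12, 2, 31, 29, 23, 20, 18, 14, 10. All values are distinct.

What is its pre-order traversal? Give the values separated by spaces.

The last element of post-order is the root; it splits in-order into left and right subtrees.
Root 10: left subtree has 5 nodes {26, 6, 31, 12, 2}, right has 5 {14, 29, 18, 23, 20}.
  Root 31: left subtree has 2 nodes {26, 6}, right has 2 {12, 2}.
    Root 6: left subtree has 1 node {26}, right has 0 { }.
    Root 2: left subtree has 1 node {12}, right has 0 { }.
  Root 14: left subtree has 0 nodes { }, right has 4 {29, 18, 23, 20}.
    Root 18: left subtree has 1 node {29}, right has 2 {23, 20}.
      Root 20: left subtree has 1 node {23}, right has 0 { }.

10 31 6 26 2 12 14 18 29 20 23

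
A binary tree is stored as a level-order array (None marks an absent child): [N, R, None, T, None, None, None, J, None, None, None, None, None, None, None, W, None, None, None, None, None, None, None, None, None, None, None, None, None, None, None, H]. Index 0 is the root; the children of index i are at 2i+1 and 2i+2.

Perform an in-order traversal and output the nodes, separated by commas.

H, W, J, T, R, N

In-order visits the left subtree, then the node, then the right subtree.
At N: go left to R.
  At R: go left to T.
    At T: go left to J.
      At J: go left to W.
        At W: go left to H.
          H is a leaf — visit H.
        Visit W.
        At W: no right child.
      Visit J.
      At J: no right child.
    Visit T.
    At T: no right child.
  Visit R.
  At R: no right child.
Visit N.
At N: no right child.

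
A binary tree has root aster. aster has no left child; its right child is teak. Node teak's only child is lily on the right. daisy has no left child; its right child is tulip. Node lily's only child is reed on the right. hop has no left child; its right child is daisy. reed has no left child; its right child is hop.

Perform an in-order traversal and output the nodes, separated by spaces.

aster teak lily reed hop daisy tulip

In-order visits the left subtree, then the node, then the right subtree.
At aster: no left child.
Visit aster.
At aster: go right to teak.
  At teak: no left child.
  Visit teak.
  At teak: go right to lily.
    At lily: no left child.
    Visit lily.
    At lily: go right to reed.
      At reed: no left child.
      Visit reed.
      At reed: go right to hop.
        At hop: no left child.
        Visit hop.
        At hop: go right to daisy.
          At daisy: no left child.
          Visit daisy.
          At daisy: go right to tulip.
            tulip is a leaf — visit tulip.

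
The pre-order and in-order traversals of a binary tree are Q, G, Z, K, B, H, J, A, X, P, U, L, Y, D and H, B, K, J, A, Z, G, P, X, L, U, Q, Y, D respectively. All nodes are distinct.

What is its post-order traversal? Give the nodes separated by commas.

The first element of pre-order is the root; it splits in-order into left and right subtrees.
Root Q: left subtree has 11 nodes {H, B, K, J, A, Z, G, P, X, L, U}, right has 2 {Y, D}.
  Root G: left subtree has 6 nodes {H, B, K, J, A, Z}, right has 4 {P, X, L, U}.
    Root Z: left subtree has 5 nodes {H, B, K, J, A}, right has 0 { }.
      Root K: left subtree has 2 nodes {H, B}, right has 2 {J, A}.
        Root B: left subtree has 1 node {H}, right has 0 { }.
        Root J: left subtree has 0 nodes { }, right has 1 {A}.
    Root X: left subtree has 1 node {P}, right has 2 {L, U}.
      Root U: left subtree has 1 node {L}, right has 0 { }.
  Root Y: left subtree has 0 nodes { }, right has 1 {D}.

H, B, A, J, K, Z, P, L, U, X, G, D, Y, Q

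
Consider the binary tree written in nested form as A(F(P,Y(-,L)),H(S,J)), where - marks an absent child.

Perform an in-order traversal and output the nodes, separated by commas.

P, F, Y, L, A, S, H, J

In-order visits the left subtree, then the node, then the right subtree.
At A: go left to F.
  At F: go left to P.
    P is a leaf — visit P.
  Visit F.
  At F: go right to Y.
    At Y: no left child.
    Visit Y.
    At Y: go right to L.
      L is a leaf — visit L.
Visit A.
At A: go right to H.
  At H: go left to S.
    S is a leaf — visit S.
  Visit H.
  At H: go right to J.
    J is a leaf — visit J.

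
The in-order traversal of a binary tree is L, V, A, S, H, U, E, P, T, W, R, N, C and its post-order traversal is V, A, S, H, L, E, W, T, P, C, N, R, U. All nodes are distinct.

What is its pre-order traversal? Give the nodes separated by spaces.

The last element of post-order is the root; it splits in-order into left and right subtrees.
Root U: left subtree has 5 nodes {L, V, A, S, H}, right has 7 {E, P, T, W, R, N, C}.
  Root L: left subtree has 0 nodes { }, right has 4 {V, A, S, H}.
    Root H: left subtree has 3 nodes {V, A, S}, right has 0 { }.
      Root S: left subtree has 2 nodes {V, A}, right has 0 { }.
        Root A: left subtree has 1 node {V}, right has 0 { }.
  Root R: left subtree has 4 nodes {E, P, T, W}, right has 2 {N, C}.
    Root P: left subtree has 1 node {E}, right has 2 {T, W}.
      Root T: left subtree has 0 nodes { }, right has 1 {W}.
    Root N: left subtree has 0 nodes { }, right has 1 {C}.

U L H S A V R P E T W N C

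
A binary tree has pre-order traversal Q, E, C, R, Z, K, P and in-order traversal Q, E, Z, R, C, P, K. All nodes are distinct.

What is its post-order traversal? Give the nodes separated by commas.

Z, R, P, K, C, E, Q

The first element of pre-order is the root; it splits in-order into left and right subtrees.
Root Q: left subtree has 0 nodes { }, right has 6 {E, Z, R, C, P, K}.
  Root E: left subtree has 0 nodes { }, right has 5 {Z, R, C, P, K}.
    Root C: left subtree has 2 nodes {Z, R}, right has 2 {P, K}.
      Root R: left subtree has 1 node {Z}, right has 0 { }.
      Root K: left subtree has 1 node {P}, right has 0 { }.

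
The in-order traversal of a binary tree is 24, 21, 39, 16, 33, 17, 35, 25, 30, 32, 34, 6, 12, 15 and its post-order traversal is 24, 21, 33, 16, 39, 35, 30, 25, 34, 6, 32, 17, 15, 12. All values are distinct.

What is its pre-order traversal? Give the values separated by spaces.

12 17 39 21 24 16 33 32 25 35 30 6 34 15

The last element of post-order is the root; it splits in-order into left and right subtrees.
Root 12: left subtree has 12 nodes {24, 21, 39, 16, 33, 17, 35, 25, 30, 32, 34, 6}, right has 1 {15}.
  Root 17: left subtree has 5 nodes {24, 21, 39, 16, 33}, right has 6 {35, 25, 30, 32, 34, 6}.
    Root 39: left subtree has 2 nodes {24, 21}, right has 2 {16, 33}.
      Root 21: left subtree has 1 node {24}, right has 0 { }.
      Root 16: left subtree has 0 nodes { }, right has 1 {33}.
    Root 32: left subtree has 3 nodes {35, 25, 30}, right has 2 {34, 6}.
      Root 25: left subtree has 1 node {35}, right has 1 {30}.
      Root 6: left subtree has 1 node {34}, right has 0 { }.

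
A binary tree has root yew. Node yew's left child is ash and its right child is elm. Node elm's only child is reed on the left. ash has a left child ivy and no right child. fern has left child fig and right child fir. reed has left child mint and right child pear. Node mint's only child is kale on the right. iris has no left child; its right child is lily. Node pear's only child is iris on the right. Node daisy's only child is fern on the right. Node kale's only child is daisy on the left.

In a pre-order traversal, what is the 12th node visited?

Pre-order visits the node, then its left subtree, then its right subtree.
Visit yew.
At yew: go left to ash.
  Visit ash.
  At ash: go left to ivy.
    ivy is a leaf — visit ivy.
  At ash: no right child.
At yew: go right to elm.
  Visit elm.
  At elm: go left to reed.
    Visit reed.
    At reed: go left to mint.
      Visit mint.
      At mint: no left child.
      At mint: go right to kale.
        Visit kale.
        At kale: go left to daisy.
          Visit daisy.
          At daisy: no left child.
          At daisy: go right to fern.
            Visit fern.
            At fern: go left to fig.
              fig is a leaf — visit fig.
            At fern: go right to fir.
              fir is a leaf — visit fir.
        At kale: no right child.
    At reed: go right to pear.
      Visit pear.
      At pear: no left child.
      At pear: go right to iris.
        Visit iris.
        At iris: no left child.
        At iris: go right to lily.
          lily is a leaf — visit lily.
  At elm: no right child.
Full pre-order sequence: yew, ash, ivy, elm, reed, mint, kale, daisy, fern, fig, fir, pear, iris, lily.

pear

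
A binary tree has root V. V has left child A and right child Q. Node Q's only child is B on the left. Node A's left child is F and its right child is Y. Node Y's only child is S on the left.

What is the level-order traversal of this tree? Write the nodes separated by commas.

V, A, Q, F, Y, B, S

Level-order visits nodes level by level from the root, left to right within each level.
Level 0: V
Level 1: A, Q
Level 2: F, Y, B
Level 3: S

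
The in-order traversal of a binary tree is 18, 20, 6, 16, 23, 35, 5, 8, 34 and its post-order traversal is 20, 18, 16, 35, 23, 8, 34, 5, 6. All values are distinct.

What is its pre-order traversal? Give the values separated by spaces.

The last element of post-order is the root; it splits in-order into left and right subtrees.
Root 6: left subtree has 2 nodes {18, 20}, right has 6 {16, 23, 35, 5, 8, 34}.
  Root 18: left subtree has 0 nodes { }, right has 1 {20}.
  Root 5: left subtree has 3 nodes {16, 23, 35}, right has 2 {8, 34}.
    Root 23: left subtree has 1 node {16}, right has 1 {35}.
    Root 34: left subtree has 1 node {8}, right has 0 { }.

6 18 20 5 23 16 35 34 8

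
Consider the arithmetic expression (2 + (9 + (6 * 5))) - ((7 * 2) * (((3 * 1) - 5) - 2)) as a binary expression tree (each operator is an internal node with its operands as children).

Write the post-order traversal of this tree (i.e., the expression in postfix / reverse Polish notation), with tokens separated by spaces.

2 9 6 5 * + + 7 2 * 3 1 * 5 - 2 - * -

Post-order on an expression tree gives postfix notation: for each operator, emit left operand, right operand, then the operator.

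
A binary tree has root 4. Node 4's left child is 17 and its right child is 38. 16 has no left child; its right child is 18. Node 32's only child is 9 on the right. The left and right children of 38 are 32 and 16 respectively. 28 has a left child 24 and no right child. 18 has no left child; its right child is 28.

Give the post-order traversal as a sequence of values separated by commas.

17, 9, 32, 24, 28, 18, 16, 38, 4

Post-order visits the left subtree, then the right subtree, then the node.
At 4: go left to 17.
  17 is a leaf — visit 17.
At 4: go right to 38.
  At 38: go left to 32.
    At 32: no left child.
    At 32: go right to 9.
      9 is a leaf — visit 9.
    Visit 32.
  At 38: go right to 16.
    At 16: no left child.
    At 16: go right to 18.
      At 18: no left child.
      At 18: go right to 28.
        At 28: go left to 24.
          24 is a leaf — visit 24.
        At 28: no right child.
        Visit 28.
      Visit 18.
    Visit 16.
  Visit 38.
Visit 4.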